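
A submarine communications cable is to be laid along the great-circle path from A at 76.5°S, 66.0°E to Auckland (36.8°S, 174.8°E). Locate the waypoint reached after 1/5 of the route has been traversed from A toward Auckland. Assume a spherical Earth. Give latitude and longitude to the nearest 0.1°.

≈ 76.9°S, 118.5°E

Convert each endpoint to a unit vector on the sphere (x = cos φ cos λ, y = cos φ sin λ, z = sin φ).
The central angle between the endpoints is δ = arccos(p₁·p₂) ≈ 1.021 rad (58.5°).
Interpolate at f = 1/5 with slerp weights a = sin((1−f)δ)/sin δ ≈ 0.855, b = sin(fδ)/sin δ ≈ 0.238.
p = a·p₁ + b·p₂ ≈ (-0.108, 0.200, -0.974); φ = arcsin(p_z) ≈ -76.87°, λ = atan2(p_y, p_x) ≈ 118.53°.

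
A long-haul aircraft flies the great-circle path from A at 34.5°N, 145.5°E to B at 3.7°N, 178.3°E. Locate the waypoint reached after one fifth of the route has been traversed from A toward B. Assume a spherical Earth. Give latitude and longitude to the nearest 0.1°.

≈ 28.9°N, 153.3°E

Write both endpoints as unit vectors p₁, p₂ with components (cos φ cos λ, cos φ sin λ, sin φ).
The central angle between the endpoints is δ = arccos(p₁·p₂) ≈ 0.756 rad (43.3°).
Interpolate at f = 1/5 with slerp weights a = sin((1−f)δ)/sin δ ≈ 0.829, b = sin(fδ)/sin δ ≈ 0.220.
p = a·p₁ + b·p₂ ≈ (-0.782, 0.393, 0.484); φ = arcsin(p_z) ≈ 28.92°, λ = atan2(p_y, p_x) ≈ 153.29°.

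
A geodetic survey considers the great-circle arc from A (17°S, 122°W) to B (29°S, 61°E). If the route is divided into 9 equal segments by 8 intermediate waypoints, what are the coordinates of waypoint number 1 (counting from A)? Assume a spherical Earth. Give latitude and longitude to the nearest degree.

≈ (32°S, 123°W)

Write both endpoints as unit vectors p₁, p₂ with components (cos φ cos λ, cos φ sin λ, sin φ).
The central angle between the endpoints is δ = arccos(p₁·p₂) ≈ 2.337 rad (133.9°).
Interpolate at f = 1/9 with slerp weights a = sin((1−f)δ)/sin δ ≈ 1.214, b = sin(fδ)/sin δ ≈ 0.356.
p = a·p₁ + b·p₂ ≈ (-0.464, -0.712, -0.528); φ = arcsin(p_z) ≈ -31.85°, λ = atan2(p_y, p_x) ≈ -123.10°.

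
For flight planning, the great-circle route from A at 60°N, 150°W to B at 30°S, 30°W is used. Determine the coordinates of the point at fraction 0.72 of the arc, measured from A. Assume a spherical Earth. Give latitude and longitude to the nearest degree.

≈ 1°N, 50°W

From cos δ = sin φ₁ sin φ₂ + cos φ₁ cos φ₂ cos Δλ, the central angle is δ ≈ 2.278 rad (130.5°).
Interpolate at f = 0.72 with slerp weights a = sin((1−f)δ)/sin δ ≈ 0.783, b = sin(fδ)/sin δ ≈ 1.312.
p = a·p₁ + b·p₂ ≈ (0.645, -0.764, 0.022); φ = arcsin(p_z) ≈ 1.27°, λ = atan2(p_y, p_x) ≈ -49.83°.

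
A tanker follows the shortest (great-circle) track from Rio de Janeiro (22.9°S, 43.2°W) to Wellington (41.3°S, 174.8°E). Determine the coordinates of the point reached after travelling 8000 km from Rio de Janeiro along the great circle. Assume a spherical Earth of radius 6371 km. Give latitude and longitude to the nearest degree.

Convert each endpoint to a unit vector on the sphere (x = cos φ cos λ, y = cos φ sin λ, z = sin φ).
The central angle between the endpoints is δ = arccos(p₁·p₂) ≈ 1.863 rad (106.8°). The total great-circle distance is δ·R ≈ 1.863 × 6371 ≈ 11872 km, so the target fraction is f = 8000/11872 ≈ 0.674.
Interpolate at f ≈ 0.674 with slerp weights a = sin((1−f)δ)/sin δ ≈ 0.596, b = sin(fδ)/sin δ ≈ 0.993.
p = a·p₁ + b·p₂ ≈ (-0.342, -0.308, -0.887); φ = arcsin(p_z) ≈ -62.56°, λ = atan2(p_y, p_x) ≈ -137.98°.

≈ (63°S, 138°W)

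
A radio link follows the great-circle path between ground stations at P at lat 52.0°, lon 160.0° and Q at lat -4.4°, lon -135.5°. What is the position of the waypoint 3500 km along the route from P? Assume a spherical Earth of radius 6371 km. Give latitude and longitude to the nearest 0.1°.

The haversine formula gives a central angle δ ≈ 1.366 rad (78.2°) between the endpoints. The total great-circle distance is δ·R ≈ 1.366 × 6371 ≈ 8700 km, so the target fraction is f = 3500/8700 ≈ 0.402.
Interpolate at f ≈ 0.402 with slerp weights a = sin((1−f)δ)/sin δ ≈ 0.744, b = sin(fδ)/sin δ ≈ 0.533.
p = a·p₁ + b·p₂ ≈ (-0.810, -0.216, 0.545); φ = arcsin(p_z) ≈ 33.06°, λ = atan2(p_y, p_x) ≈ -165.06°.

≈ lat 33.1°, lon -165.1°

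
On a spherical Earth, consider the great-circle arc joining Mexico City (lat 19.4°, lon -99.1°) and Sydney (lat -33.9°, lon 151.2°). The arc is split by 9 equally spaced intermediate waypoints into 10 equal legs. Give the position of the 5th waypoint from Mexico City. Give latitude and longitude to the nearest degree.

The haversine formula gives a central angle δ ≈ 2.037 rad (116.7°) between the endpoints.
Interpolate at f = 5/10 with slerp weights a = sin((1−f)δ)/sin δ ≈ 0.953, b = sin(fδ)/sin δ ≈ 0.953.
p = a·p₁ + b·p₂ ≈ (-0.835, -0.506, -0.215); φ = arcsin(p_z) ≈ -12.41°, λ = atan2(p_y, p_x) ≈ -148.77°.

≈ lat -12°, lon -149°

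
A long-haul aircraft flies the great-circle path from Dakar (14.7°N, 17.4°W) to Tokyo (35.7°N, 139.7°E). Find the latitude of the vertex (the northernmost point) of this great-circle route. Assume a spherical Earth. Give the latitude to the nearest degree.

≈ 68°N

The great circle lies in the plane with unit normal n̂ = (p₁ × p₂)/|p₁ × p₂|.
Here n̂_z ≈ +0.374; the vertex latitude is φ_max = arccos|n̂_z| ≈ 68.1°.
Check via Clairaut: cos φ_max = |cos φ₁| · sin C = cos(14.7°)·sin(22.7°) ≈ 0.374, again giving ≈ 68.1°.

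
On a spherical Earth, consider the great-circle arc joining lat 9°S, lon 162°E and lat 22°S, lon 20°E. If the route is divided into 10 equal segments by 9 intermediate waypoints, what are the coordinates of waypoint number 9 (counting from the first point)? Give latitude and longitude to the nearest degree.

≈ lat 29°S, lon 32°E

The haversine formula gives a central angle δ ≈ 2.296 rad (131.5°) between the endpoints.
Interpolate at f = 9/10 with slerp weights a = sin((1−f)δ)/sin δ ≈ 0.304, b = sin(fδ)/sin δ ≈ 1.175.
p = a·p₁ + b·p₂ ≈ (0.738, 0.465, -0.488); φ = arcsin(p_z) ≈ -29.20°, λ = atan2(p_y, p_x) ≈ 32.22°.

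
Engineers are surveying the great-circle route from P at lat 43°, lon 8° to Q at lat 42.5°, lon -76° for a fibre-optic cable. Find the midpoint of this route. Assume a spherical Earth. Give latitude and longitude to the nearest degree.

≈ lat 51°, lon -34°

The haversine formula gives a central angle δ ≈ 1.027 rad (58.9°) between the endpoints.
Interpolate at f = 1/2 with slerp weights a = sin((1−f)δ)/sin δ ≈ 0.574, b = sin(fδ)/sin δ ≈ 0.574.
p = a·p₁ + b·p₂ ≈ (0.518, -0.352, 0.779); φ = arcsin(p_z) ≈ 51.20°, λ = atan2(p_y, p_x) ≈ -34.21°.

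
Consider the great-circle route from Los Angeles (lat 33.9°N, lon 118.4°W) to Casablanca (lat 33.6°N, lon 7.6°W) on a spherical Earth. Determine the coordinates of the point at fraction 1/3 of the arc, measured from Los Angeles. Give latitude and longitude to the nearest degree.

≈ lat 48°N, lon 85°W

The haversine formula gives a central angle δ ≈ 1.508 rad (86.4°) between the endpoints.
Interpolate at f = 1/3 with slerp weights a = sin((1−f)δ)/sin δ ≈ 0.846, b = sin(fδ)/sin δ ≈ 0.483.
p = a·p₁ + b·p₂ ≈ (0.065, -0.671, 0.739); φ = arcsin(p_z) ≈ 47.63°, λ = atan2(p_y, p_x) ≈ -84.51°.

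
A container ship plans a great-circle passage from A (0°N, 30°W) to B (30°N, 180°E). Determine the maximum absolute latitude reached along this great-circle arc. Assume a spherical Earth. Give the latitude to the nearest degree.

The great circle lies in the plane with unit normal n̂ = (p₁ × p₂)/|p₁ × p₂|.
Here n̂_z ≈ -0.655; the vertex latitude is φ_max = arccos|n̂_z| ≈ 49.1°.
Check via Clairaut: cos φ_max = |cos φ₁| · sin C = cos(0.0°)·sin(40.9°) ≈ 0.655, again giving ≈ 49.1°.

≈ 49°N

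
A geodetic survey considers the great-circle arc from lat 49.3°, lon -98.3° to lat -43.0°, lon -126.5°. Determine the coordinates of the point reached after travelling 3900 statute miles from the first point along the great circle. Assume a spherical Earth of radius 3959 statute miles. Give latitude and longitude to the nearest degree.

The haversine formula gives a central angle δ ≈ 1.668 rad (95.6°) between the endpoints. The total great-circle distance is δ·R ≈ 1.668 × 3959 ≈ 6602 mi, so the target fraction is f = 3900/6602 ≈ 0.591.
Interpolate at f ≈ 0.591 with slerp weights a = sin((1−f)δ)/sin δ ≈ 0.634, b = sin(fδ)/sin δ ≈ 0.837.
p = a·p₁ + b·p₂ ≈ (-0.424, -0.901, -0.091); φ = arcsin(p_z) ≈ -5.19°, λ = atan2(p_y, p_x) ≈ -115.19°.

≈ lat -5°, lon -115°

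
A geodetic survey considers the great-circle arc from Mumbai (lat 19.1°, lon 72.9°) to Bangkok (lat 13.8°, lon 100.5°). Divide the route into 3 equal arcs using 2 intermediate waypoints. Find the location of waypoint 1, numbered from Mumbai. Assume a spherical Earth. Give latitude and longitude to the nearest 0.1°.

Convert each endpoint to a unit vector on the sphere (x = cos φ cos λ, y = cos φ sin λ, z = sin φ).
The central angle between the endpoints is δ = arccos(p₁·p₂) ≈ 0.471 rad (27.0°).
Interpolate at f = 1/3 with slerp weights a = sin((1−f)δ)/sin δ ≈ 0.681, b = sin(fδ)/sin δ ≈ 0.345.
p = a·p₁ + b·p₂ ≈ (0.128, 0.944, 0.305); φ = arcsin(p_z) ≈ 17.75°, λ = atan2(p_y, p_x) ≈ 82.27°.

≈ lat 17.8°, lon 82.3°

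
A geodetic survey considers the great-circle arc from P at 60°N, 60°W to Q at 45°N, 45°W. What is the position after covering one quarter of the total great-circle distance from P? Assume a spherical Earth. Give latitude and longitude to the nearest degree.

The haversine formula gives a central angle δ ≈ 0.305 rad (17.5°) between the endpoints.
Interpolate at f = 1/4 with slerp weights a = sin((1−f)δ)/sin δ ≈ 0.755, b = sin(fδ)/sin δ ≈ 0.254.
p = a·p₁ + b·p₂ ≈ (0.316, -0.454, 0.833); φ = arcsin(p_z) ≈ 56.44°, λ = atan2(p_y, p_x) ≈ -55.18°.

≈ 56°N, 55°W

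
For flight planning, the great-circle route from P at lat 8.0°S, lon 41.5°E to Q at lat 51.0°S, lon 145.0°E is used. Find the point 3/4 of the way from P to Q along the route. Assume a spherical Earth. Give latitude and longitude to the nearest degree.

The haversine formula gives a central angle δ ≈ 1.608 rad (92.1°) between the endpoints.
Interpolate at f = 3/4 with slerp weights a = sin((1−f)δ)/sin δ ≈ 0.392, b = sin(fδ)/sin δ ≈ 0.935.
p = a·p₁ + b·p₂ ≈ (-0.192, 0.594, -0.781); φ = arcsin(p_z) ≈ -51.36°, λ = atan2(p_y, p_x) ≈ 107.86°.

≈ lat 51°S, lon 108°E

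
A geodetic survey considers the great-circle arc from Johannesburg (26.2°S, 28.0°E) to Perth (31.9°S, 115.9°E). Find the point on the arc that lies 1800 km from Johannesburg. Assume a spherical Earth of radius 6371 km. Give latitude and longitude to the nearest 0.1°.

≈ 32.9°S, 45.0°E

From cos δ = sin φ₁ sin φ₂ + cos φ₁ cos φ₂ cos Δλ, the central angle is δ ≈ 1.307 rad (74.9°). The total great-circle distance is δ·R ≈ 1.307 × 6371 ≈ 8324 km, so the target fraction is f = 1800/8324 ≈ 0.216.
Interpolate at f ≈ 0.216 with slerp weights a = sin((1−f)δ)/sin δ ≈ 0.885, b = sin(fδ)/sin δ ≈ 0.289.
p = a·p₁ + b·p₂ ≈ (0.594, 0.593, -0.543); φ = arcsin(p_z) ≈ -32.91°, λ = atan2(p_y, p_x) ≈ 44.97°.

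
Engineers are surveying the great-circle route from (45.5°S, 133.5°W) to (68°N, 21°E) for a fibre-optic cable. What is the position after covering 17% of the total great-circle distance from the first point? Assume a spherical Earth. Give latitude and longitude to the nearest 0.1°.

≈ (20.6°S, 123.5°W)

Write both endpoints as unit vectors p₁, p₂ with components (cos φ cos λ, cos φ sin λ, sin φ).
The central angle between the endpoints is δ = arccos(p₁·p₂) ≈ 2.687 rad (153.9°).
Interpolate at f = 0.17 with slerp weights a = sin((1−f)δ)/sin δ ≈ 1.799, b = sin(fδ)/sin δ ≈ 1.004.
p = a·p₁ + b·p₂ ≈ (-0.517, -0.780, -0.353); φ = arcsin(p_z) ≈ -20.65°, λ = atan2(p_y, p_x) ≈ -123.54°.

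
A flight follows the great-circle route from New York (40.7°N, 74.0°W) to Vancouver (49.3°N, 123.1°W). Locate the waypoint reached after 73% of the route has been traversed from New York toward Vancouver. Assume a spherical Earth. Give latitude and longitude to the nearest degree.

≈ 49°N, 109°W

From cos δ = sin φ₁ sin φ₂ + cos φ₁ cos φ₂ cos Δλ, the central angle is δ ≈ 0.613 rad (35.1°).
Interpolate at f = 0.73 with slerp weights a = sin((1−f)δ)/sin δ ≈ 0.286, b = sin(fδ)/sin δ ≈ 0.752.
p = a·p₁ + b·p₂ ≈ (-0.208, -0.620, 0.757); φ = arcsin(p_z) ≈ 49.19°, λ = atan2(p_y, p_x) ≈ -108.56°.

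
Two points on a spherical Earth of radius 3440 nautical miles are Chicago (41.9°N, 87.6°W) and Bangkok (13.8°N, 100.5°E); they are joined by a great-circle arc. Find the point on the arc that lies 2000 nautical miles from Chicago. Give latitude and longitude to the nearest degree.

≈ (74°N, 107°W)

Convert each endpoint to a unit vector on the sphere (x = cos φ cos λ, y = cos φ sin λ, z = sin φ).
The central angle between the endpoints is δ = arccos(p₁·p₂) ≈ 2.161 rad (123.8°). The total great-circle distance is δ·R ≈ 2.161 × 3440 ≈ 7433 nmi, so the target fraction is f = 2000/7433 ≈ 0.269.
Interpolate at f ≈ 0.269 with slerp weights a = sin((1−f)δ)/sin δ ≈ 1.203, b = sin(fδ)/sin δ ≈ 0.661.
p = a·p₁ + b·p₂ ≈ (-0.079, -0.264, 0.961); φ = arcsin(p_z) ≈ 74.01°, λ = atan2(p_y, p_x) ≈ -106.76°.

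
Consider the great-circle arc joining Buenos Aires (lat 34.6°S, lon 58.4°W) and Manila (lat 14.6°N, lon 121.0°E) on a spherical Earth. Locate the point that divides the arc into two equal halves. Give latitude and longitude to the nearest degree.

≈ lat 65°S, lon 118°E

Convert each endpoint to a unit vector on the sphere (x = cos φ cos λ, y = cos φ sin λ, z = sin φ).
The central angle between the endpoints is δ = arccos(p₁·p₂) ≈ 2.792 rad (160.0°).
Interpolate at f = 1/2 with slerp weights a = sin((1−f)δ)/sin δ ≈ 2.878, b = sin(fδ)/sin δ ≈ 2.878.
p = a·p₁ + b·p₂ ≈ (-0.193, 0.370, -0.909); φ = arcsin(p_z) ≈ -65.35°, λ = atan2(p_y, p_x) ≈ 117.59°.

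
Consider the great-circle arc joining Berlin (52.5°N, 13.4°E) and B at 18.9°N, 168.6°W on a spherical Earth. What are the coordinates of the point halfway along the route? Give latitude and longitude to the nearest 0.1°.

From cos δ = sin φ₁ sin φ₂ + cos φ₁ cos φ₂ cos Δλ, the central angle is δ ≈ 1.895 rad (108.6°).
Interpolate at f = 1/2 with slerp weights a = sin((1−f)δ)/sin δ ≈ 0.857, b = sin(fδ)/sin δ ≈ 0.857.
p = a·p₁ + b·p₂ ≈ (-0.287, -0.039, 0.957); φ = arcsin(p_z) ≈ 73.15°, λ = atan2(p_y, p_x) ≈ -172.20°.

≈ 73.2°N, 172.2°W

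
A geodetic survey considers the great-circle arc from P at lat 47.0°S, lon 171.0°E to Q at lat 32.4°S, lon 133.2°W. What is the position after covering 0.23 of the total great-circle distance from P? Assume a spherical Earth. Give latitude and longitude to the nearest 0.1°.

Convert each endpoint to a unit vector on the sphere (x = cos φ cos λ, y = cos φ sin λ, z = sin φ).
The central angle between the endpoints is δ = arccos(p₁·p₂) ≈ 0.773 rad (44.3°).
Interpolate at f = 0.23 with slerp weights a = sin((1−f)δ)/sin δ ≈ 0.803, b = sin(fδ)/sin δ ≈ 0.253.
p = a·p₁ + b·p₂ ≈ (-0.687, -0.070, -0.723); φ = arcsin(p_z) ≈ -46.30°, λ = atan2(p_y, p_x) ≈ -174.17°.

≈ lat 46.3°S, lon 174.2°W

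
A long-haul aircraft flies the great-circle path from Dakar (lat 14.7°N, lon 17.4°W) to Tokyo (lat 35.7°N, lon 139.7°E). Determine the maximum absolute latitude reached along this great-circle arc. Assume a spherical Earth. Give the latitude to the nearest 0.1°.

The great circle lies in the plane with unit normal n̂ = (p₁ × p₂)/|p₁ × p₂|.
Here n̂_z ≈ +0.374; the vertex latitude is φ_max = arccos|n̂_z| ≈ 68.1°.
Check via Clairaut: cos φ_max = |cos φ₁| · sin C = cos(14.7°)·sin(22.7°) ≈ 0.374, again giving ≈ 68.1°.

≈ 68.1°N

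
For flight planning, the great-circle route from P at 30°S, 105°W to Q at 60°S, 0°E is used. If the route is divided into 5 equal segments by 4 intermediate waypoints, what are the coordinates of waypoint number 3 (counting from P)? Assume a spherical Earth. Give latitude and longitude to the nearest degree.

≈ 61°S, 60°W

Write both endpoints as unit vectors p₁, p₂ with components (cos φ cos λ, cos φ sin λ, sin φ).
The central angle between the endpoints is δ = arccos(p₁·p₂) ≈ 1.244 rad (71.3°).
Interpolate at f = 3/5 with slerp weights a = sin((1−f)δ)/sin δ ≈ 0.504, b = sin(fδ)/sin δ ≈ 0.717.
p = a·p₁ + b·p₂ ≈ (0.246, -0.422, -0.873); φ = arcsin(p_z) ≈ -60.80°, λ = atan2(p_y, p_x) ≈ -59.79°.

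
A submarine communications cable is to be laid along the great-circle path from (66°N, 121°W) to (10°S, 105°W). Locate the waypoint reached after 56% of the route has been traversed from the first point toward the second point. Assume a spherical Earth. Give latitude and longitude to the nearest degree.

≈ (24°N, 109°W)

Write both endpoints as unit vectors p₁, p₂ with components (cos φ cos λ, cos φ sin λ, sin φ).
The central angle between the endpoints is δ = arccos(p₁·p₂) ≈ 1.342 rad (76.9°).
Interpolate at f = 0.56 with slerp weights a = sin((1−f)δ)/sin δ ≈ 0.572, b = sin(fδ)/sin δ ≈ 0.701.
p = a·p₁ + b·p₂ ≈ (-0.298, -0.866, 0.401); φ = arcsin(p_z) ≈ 23.61°, λ = atan2(p_y, p_x) ≈ -109.01°.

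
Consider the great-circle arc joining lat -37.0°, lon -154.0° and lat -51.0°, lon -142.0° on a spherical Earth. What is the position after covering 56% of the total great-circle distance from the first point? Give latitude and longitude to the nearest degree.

≈ lat -45°, lon -148°

Write both endpoints as unit vectors p₁, p₂ with components (cos φ cos λ, cos φ sin λ, sin φ).
The central angle between the endpoints is δ = arccos(p₁·p₂) ≈ 0.286 rad (16.4°).
Interpolate at f = 0.56 with slerp weights a = sin((1−f)δ)/sin δ ≈ 0.445, b = sin(fδ)/sin δ ≈ 0.565.
p = a·p₁ + b·p₂ ≈ (-0.600, -0.375, -0.707); φ = arcsin(p_z) ≈ -45.00°, λ = atan2(p_y, p_x) ≈ -148.00°.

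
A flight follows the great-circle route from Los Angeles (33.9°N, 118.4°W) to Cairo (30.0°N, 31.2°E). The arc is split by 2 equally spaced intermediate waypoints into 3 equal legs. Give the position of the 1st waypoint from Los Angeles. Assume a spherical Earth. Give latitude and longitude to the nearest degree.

≈ 62°N, 82°W

The haversine formula gives a central angle δ ≈ 1.919 rad (109.9°) between the endpoints.
Interpolate at f = 1/3 with slerp weights a = sin((1−f)δ)/sin δ ≈ 1.019, b = sin(fδ)/sin δ ≈ 0.635.
p = a·p₁ + b·p₂ ≈ (0.068, -0.459, 0.886); φ = arcsin(p_z) ≈ 62.35°, λ = atan2(p_y, p_x) ≈ -81.56°.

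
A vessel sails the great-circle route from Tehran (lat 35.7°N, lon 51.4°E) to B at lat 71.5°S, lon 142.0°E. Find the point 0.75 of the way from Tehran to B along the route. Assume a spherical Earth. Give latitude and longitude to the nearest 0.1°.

≈ lat 51.1°S, lon 88.8°E

Write both endpoints as unit vectors p₁, p₂ with components (cos φ cos λ, cos φ sin λ, sin φ).
The central angle between the endpoints is δ = arccos(p₁·p₂) ≈ 2.160 rad (123.8°).
Interpolate at f = 0.75 with slerp weights a = sin((1−f)δ)/sin δ ≈ 0.619, b = sin(fδ)/sin δ ≈ 1.202.
p = a·p₁ + b·p₂ ≈ (0.013, 0.627, -0.779); φ = arcsin(p_z) ≈ -51.13°, λ = atan2(p_y, p_x) ≈ 88.81°.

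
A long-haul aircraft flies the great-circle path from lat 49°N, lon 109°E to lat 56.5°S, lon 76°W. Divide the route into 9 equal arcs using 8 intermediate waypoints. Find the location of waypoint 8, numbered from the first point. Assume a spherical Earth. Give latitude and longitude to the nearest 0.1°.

Write both endpoints as unit vectors p₁, p₂ with components (cos φ cos λ, cos φ sin λ, sin φ).
The central angle between the endpoints is δ = arccos(p₁·p₂) ≈ 3.001 rad (171.9°).
Interpolate at f = 8/9 with slerp weights a = sin((1−f)δ)/sin δ ≈ 2.328, b = sin(fδ)/sin δ ≈ 3.249.
p = a·p₁ + b·p₂ ≈ (-0.063, -0.296, -0.953); φ = arcsin(p_z) ≈ -72.36°, λ = atan2(p_y, p_x) ≈ -102.05°.

≈ lat 72.4°S, lon 102.1°W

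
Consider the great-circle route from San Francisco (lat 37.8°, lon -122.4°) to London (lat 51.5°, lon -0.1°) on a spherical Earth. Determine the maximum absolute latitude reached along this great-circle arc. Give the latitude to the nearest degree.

≈ 65°

The great circle lies in the plane with unit normal n̂ = (p₁ × p₂)/|p₁ × p₂|.
Here n̂_z ≈ +0.426; the vertex latitude is φ_max = arccos|n̂_z| ≈ 64.8°.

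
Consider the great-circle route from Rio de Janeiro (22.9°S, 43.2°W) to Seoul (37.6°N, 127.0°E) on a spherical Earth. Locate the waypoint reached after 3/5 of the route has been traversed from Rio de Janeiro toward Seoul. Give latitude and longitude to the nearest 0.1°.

Convert each endpoint to a unit vector on the sphere (x = cos φ cos λ, y = cos φ sin λ, z = sin φ).
The central angle between the endpoints is δ = arccos(p₁·p₂) ≈ 2.846 rad (163.1°).
Interpolate at f = 3/5 with slerp weights a = sin((1−f)δ)/sin δ ≈ 3.116, b = sin(fδ)/sin δ ≈ 3.400.
p = a·p₁ + b·p₂ ≈ (0.471, 0.186, 0.862); φ = arcsin(p_z) ≈ 59.54°, λ = atan2(p_y, p_x) ≈ 21.57°.

≈ (59.5°N, 21.6°E)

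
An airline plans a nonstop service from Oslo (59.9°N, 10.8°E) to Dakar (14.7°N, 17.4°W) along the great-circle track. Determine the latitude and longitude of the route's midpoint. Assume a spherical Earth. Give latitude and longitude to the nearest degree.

≈ 38°N, 8°W

From cos δ = sin φ₁ sin φ₂ + cos φ₁ cos φ₂ cos Δλ, the central angle is δ ≈ 0.867 rad (49.7°).
Interpolate at f = 1/2 with slerp weights a = sin((1−f)δ)/sin δ ≈ 0.551, b = sin(fδ)/sin δ ≈ 0.551.
p = a·p₁ + b·p₂ ≈ (0.780, -0.108, 0.616); φ = arcsin(p_z) ≈ 38.06°, λ = atan2(p_y, p_x) ≈ -7.85°.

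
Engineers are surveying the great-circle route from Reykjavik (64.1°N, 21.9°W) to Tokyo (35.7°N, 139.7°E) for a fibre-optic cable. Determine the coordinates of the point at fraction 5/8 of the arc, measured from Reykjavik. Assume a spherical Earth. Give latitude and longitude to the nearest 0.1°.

The haversine formula gives a central angle δ ≈ 1.381 rad (79.1°) between the endpoints.
Interpolate at f = 5/8 with slerp weights a = sin((1−f)δ)/sin δ ≈ 0.504, b = sin(fδ)/sin δ ≈ 0.774.
p = a·p₁ + b·p₂ ≈ (-0.275, 0.324, 0.905); φ = arcsin(p_z) ≈ 64.84°, λ = atan2(p_y, p_x) ≈ 130.29°.

≈ 64.8°N, 130.3°E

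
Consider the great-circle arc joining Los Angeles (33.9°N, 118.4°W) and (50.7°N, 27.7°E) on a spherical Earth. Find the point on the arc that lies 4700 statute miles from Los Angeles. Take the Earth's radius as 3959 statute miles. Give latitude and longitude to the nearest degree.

From cos δ = sin φ₁ sin φ₂ + cos φ₁ cos φ₂ cos Δλ, the central angle is δ ≈ 1.576 rad (90.3°). The total great-circle distance is δ·R ≈ 1.576 × 3959 ≈ 6238 mi, so the target fraction is f = 4700/6238 ≈ 0.753.
Interpolate at f ≈ 0.753 with slerp weights a = sin((1−f)δ)/sin δ ≈ 0.379, b = sin(fδ)/sin δ ≈ 0.927.
p = a·p₁ + b·p₂ ≈ (0.371, -0.003, 0.929); φ = arcsin(p_z) ≈ 68.25°, λ = atan2(p_y, p_x) ≈ -0.54°.

≈ (68°N, 1°W)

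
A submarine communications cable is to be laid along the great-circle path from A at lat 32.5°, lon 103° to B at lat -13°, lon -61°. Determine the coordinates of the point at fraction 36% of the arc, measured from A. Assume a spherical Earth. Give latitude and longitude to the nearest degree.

Convert each endpoint to a unit vector on the sphere (x = cos φ cos λ, y = cos φ sin λ, z = sin φ).
The central angle between the endpoints is δ = arccos(p₁·p₂) ≈ 2.716 rad (155.6°).
Interpolate at f = 0.36 with slerp weights a = sin((1−f)δ)/sin δ ≈ 2.388, b = sin(fδ)/sin δ ≈ 2.009.
p = a·p₁ + b·p₂ ≈ (0.496, 0.251, 0.831); φ = arcsin(p_z) ≈ 56.25°, λ = atan2(p_y, p_x) ≈ 26.85°.

≈ lat 56°, lon 27°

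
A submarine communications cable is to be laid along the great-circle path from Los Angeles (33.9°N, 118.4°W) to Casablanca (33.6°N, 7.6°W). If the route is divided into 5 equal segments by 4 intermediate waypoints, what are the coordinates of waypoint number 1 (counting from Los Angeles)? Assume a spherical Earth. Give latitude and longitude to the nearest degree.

From cos δ = sin φ₁ sin φ₂ + cos φ₁ cos φ₂ cos Δλ, the central angle is δ ≈ 1.508 rad (86.4°).
Interpolate at f = 1/5 with slerp weights a = sin((1−f)δ)/sin δ ≈ 0.936, b = sin(fδ)/sin δ ≈ 0.298.
p = a·p₁ + b·p₂ ≈ (-0.124, -0.716, 0.687); φ = arcsin(p_z) ≈ 43.38°, λ = atan2(p_y, p_x) ≈ -99.81°.

≈ 43°N, 100°W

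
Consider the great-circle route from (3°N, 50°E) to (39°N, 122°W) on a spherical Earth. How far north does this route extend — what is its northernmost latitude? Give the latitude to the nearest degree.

The great circle lies in the plane with unit normal n̂ = (p₁ × p₂)/|p₁ × p₂|.
Here n̂_z ≈ -0.159; the vertex latitude is φ_max = arccos|n̂_z| ≈ 80.8°.

≈ 81°N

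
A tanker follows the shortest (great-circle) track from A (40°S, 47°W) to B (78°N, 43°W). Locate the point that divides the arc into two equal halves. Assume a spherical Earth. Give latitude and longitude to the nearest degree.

≈ (19°N, 46°W)

Convert each endpoint to a unit vector on the sphere (x = cos φ cos λ, y = cos φ sin λ, z = sin φ).
The central angle between the endpoints is δ = arccos(p₁·p₂) ≈ 2.060 rad (118.0°).
Interpolate at f = 1/2 with slerp weights a = sin((1−f)δ)/sin δ ≈ 0.971, b = sin(fδ)/sin δ ≈ 0.971.
p = a·p₁ + b·p₂ ≈ (0.655, -0.682, 0.326); φ = arcsin(p_z) ≈ 19.01°, λ = atan2(p_y, p_x) ≈ -46.15°.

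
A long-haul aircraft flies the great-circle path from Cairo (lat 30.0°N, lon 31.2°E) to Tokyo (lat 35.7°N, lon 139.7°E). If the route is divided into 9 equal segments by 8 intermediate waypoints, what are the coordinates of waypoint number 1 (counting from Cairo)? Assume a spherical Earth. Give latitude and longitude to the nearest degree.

From cos δ = sin φ₁ sin φ₂ + cos φ₁ cos φ₂ cos Δλ, the central angle is δ ≈ 1.502 rad (86.1°).
Interpolate at f = 1/9 with slerp weights a = sin((1−f)δ)/sin δ ≈ 0.975, b = sin(fδ)/sin δ ≈ 0.167.
p = a·p₁ + b·p₂ ≈ (0.619, 0.525, 0.585); φ = arcsin(p_z) ≈ 35.77°, λ = atan2(p_y, p_x) ≈ 40.29°.

≈ lat 36°N, lon 40°E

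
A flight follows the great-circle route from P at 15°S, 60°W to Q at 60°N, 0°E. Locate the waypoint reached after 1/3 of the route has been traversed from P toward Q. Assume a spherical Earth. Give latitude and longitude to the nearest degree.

The haversine formula gives a central angle δ ≈ 1.553 rad (89.0°) between the endpoints.
Interpolate at f = 1/3 with slerp weights a = sin((1−f)δ)/sin δ ≈ 0.860, b = sin(fδ)/sin δ ≈ 0.495.
p = a·p₁ + b·p₂ ≈ (0.663, -0.720, 0.206); φ = arcsin(p_z) ≈ 11.89°, λ = atan2(p_y, p_x) ≈ -47.35°.

≈ 12°N, 47°W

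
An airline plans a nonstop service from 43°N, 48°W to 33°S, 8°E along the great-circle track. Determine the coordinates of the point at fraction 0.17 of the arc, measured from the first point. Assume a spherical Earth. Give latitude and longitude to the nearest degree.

≈ 31°N, 35°W

Write both endpoints as unit vectors p₁, p₂ with components (cos φ cos λ, cos φ sin λ, sin φ).
The central angle between the endpoints is δ = arccos(p₁·p₂) ≈ 1.599 rad (91.6°).
Interpolate at f = 0.17 with slerp weights a = sin((1−f)δ)/sin δ ≈ 0.971, b = sin(fδ)/sin δ ≈ 0.269.
p = a·p₁ + b·p₂ ≈ (0.698, -0.496, 0.516); φ = arcsin(p_z) ≈ 31.05°, λ = atan2(p_y, p_x) ≈ -35.41°.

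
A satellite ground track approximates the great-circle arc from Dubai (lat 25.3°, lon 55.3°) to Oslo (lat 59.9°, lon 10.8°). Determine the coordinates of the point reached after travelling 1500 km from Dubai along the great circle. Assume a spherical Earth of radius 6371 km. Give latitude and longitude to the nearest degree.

≈ lat 37°, lon 47°

The haversine formula gives a central angle δ ≈ 0.805 rad (46.1°) between the endpoints. The total great-circle distance is δ·R ≈ 0.805 × 6371 ≈ 5129 km, so the target fraction is f = 1500/5129 ≈ 0.292.
Interpolate at f ≈ 0.292 with slerp weights a = sin((1−f)δ)/sin δ ≈ 0.748, b = sin(fδ)/sin δ ≈ 0.324.
p = a·p₁ + b·p₂ ≈ (0.544, 0.586, 0.600); φ = arcsin(p_z) ≈ 36.85°, λ = atan2(p_y, p_x) ≈ 47.13°.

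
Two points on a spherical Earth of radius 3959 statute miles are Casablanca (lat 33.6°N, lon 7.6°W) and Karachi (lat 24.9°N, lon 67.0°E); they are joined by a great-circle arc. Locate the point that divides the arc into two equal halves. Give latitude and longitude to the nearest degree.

≈ lat 35°N, lon 32°E

The haversine formula gives a central angle δ ≈ 1.122 rad (64.3°) between the endpoints.
Interpolate at f = 1/2 with slerp weights a = sin((1−f)δ)/sin δ ≈ 0.591, b = sin(fδ)/sin δ ≈ 0.591.
p = a·p₁ + b·p₂ ≈ (0.697, 0.428, 0.575); φ = arcsin(p_z) ≈ 35.13°, λ = atan2(p_y, p_x) ≈ 31.56°.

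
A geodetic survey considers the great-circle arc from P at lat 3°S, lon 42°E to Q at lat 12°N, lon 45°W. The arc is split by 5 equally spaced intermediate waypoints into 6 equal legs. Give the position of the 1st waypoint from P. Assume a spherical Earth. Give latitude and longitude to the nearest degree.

Convert each endpoint to a unit vector on the sphere (x = cos φ cos λ, y = cos φ sin λ, z = sin φ).
The central angle between the endpoints is δ = arccos(p₁·p₂) ≈ 1.531 rad (87.7°).
Interpolate at f = 1/6 with slerp weights a = sin((1−f)δ)/sin δ ≈ 0.957, b = sin(fδ)/sin δ ≈ 0.253.
p = a·p₁ + b·p₂ ≈ (0.885, 0.465, 0.002); φ = arcsin(p_z) ≈ 0.14°, λ = atan2(p_y, p_x) ≈ 27.72°.

≈ lat 0°N, lon 28°E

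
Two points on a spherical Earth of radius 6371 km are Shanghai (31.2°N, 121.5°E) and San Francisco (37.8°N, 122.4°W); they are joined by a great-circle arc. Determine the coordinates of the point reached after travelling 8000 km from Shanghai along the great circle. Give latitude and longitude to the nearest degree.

≈ (47°N, 142°W)

The haversine formula gives a central angle δ ≈ 1.551 rad (88.8°) between the endpoints. The total great-circle distance is δ·R ≈ 1.551 × 6371 ≈ 9879 km, so the target fraction is f = 8000/9879 ≈ 0.810.
Interpolate at f ≈ 0.810 with slerp weights a = sin((1−f)δ)/sin δ ≈ 0.291, b = sin(fδ)/sin δ ≈ 0.951.
p = a·p₁ + b·p₂ ≈ (-0.533, -0.422, 0.733); φ = arcsin(p_z) ≈ 47.18°, λ = atan2(p_y, p_x) ≈ -141.58°.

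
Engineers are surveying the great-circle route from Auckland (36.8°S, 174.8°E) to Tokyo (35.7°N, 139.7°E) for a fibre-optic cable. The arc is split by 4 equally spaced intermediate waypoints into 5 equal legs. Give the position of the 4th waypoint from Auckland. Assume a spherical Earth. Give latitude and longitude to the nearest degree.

≈ 21°N, 148°E

Write both endpoints as unit vectors p₁, p₂ with components (cos φ cos λ, cos φ sin λ, sin φ).
The central angle between the endpoints is δ = arccos(p₁·p₂) ≈ 1.387 rad (79.5°).
Interpolate at f = 4/5 with slerp weights a = sin((1−f)δ)/sin δ ≈ 0.279, b = sin(fδ)/sin δ ≈ 0.911.
p = a·p₁ + b·p₂ ≈ (-0.786, 0.499, 0.365); φ = arcsin(p_z) ≈ 21.39°, λ = atan2(p_y, p_x) ≈ 147.62°.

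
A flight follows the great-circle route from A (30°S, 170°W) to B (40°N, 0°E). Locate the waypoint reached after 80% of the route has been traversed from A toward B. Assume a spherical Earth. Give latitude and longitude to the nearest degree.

≈ (58°N, 44°W)

Write both endpoints as unit vectors p₁, p₂ with components (cos φ cos λ, cos φ sin λ, sin φ).
The central angle between the endpoints is δ = arccos(p₁·p₂) ≈ 2.916 rad (167.1°).
Interpolate at f = 0.80 with slerp weights a = sin((1−f)δ)/sin δ ≈ 2.465, b = sin(fδ)/sin δ ≈ 3.238.
p = a·p₁ + b·p₂ ≈ (0.378, -0.371, 0.848); φ = arcsin(p_z) ≈ 58.05°, λ = atan2(p_y, p_x) ≈ -44.48°.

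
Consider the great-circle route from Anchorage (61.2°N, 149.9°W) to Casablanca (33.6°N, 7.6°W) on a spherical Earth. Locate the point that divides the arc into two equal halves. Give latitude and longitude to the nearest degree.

≈ (69°N, 41°W)

The haversine formula gives a central angle δ ≈ 1.403 rad (80.4°) between the endpoints.
Interpolate at f = 1/2 with slerp weights a = sin((1−f)δ)/sin δ ≈ 0.654, b = sin(fδ)/sin δ ≈ 0.654.
p = a·p₁ + b·p₂ ≈ (0.268, -0.230, 0.936); φ = arcsin(p_z) ≈ 69.33°, λ = atan2(p_y, p_x) ≈ -40.71°.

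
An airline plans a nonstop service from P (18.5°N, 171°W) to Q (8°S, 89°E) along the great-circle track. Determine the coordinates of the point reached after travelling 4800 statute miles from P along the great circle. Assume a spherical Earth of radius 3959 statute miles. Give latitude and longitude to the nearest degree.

Write both endpoints as unit vectors p₁, p₂ with components (cos φ cos λ, cos φ sin λ, sin φ).
The central angle between the endpoints is δ = arccos(p₁·p₂) ≈ 1.780 rad (102.0°). The total great-circle distance is δ·R ≈ 1.780 × 3959 ≈ 7045 mi, so the target fraction is f = 4800/7045 ≈ 0.681.
Interpolate at f ≈ 0.681 with slerp weights a = sin((1−f)δ)/sin δ ≈ 0.549, b = sin(fδ)/sin δ ≈ 0.957.
p = a·p₁ + b·p₂ ≈ (-0.498, 0.866, 0.041); φ = arcsin(p_z) ≈ 2.35°, λ = atan2(p_y, p_x) ≈ 119.88°.

≈ (2°N, 120°E)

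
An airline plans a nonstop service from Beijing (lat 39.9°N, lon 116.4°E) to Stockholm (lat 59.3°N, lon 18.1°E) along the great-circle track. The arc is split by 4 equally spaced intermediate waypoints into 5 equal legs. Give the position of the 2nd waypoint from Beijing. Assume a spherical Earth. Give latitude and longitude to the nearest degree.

≈ lat 57°N, lon 90°E

Write both endpoints as unit vectors p₁, p₂ with components (cos φ cos λ, cos φ sin λ, sin φ).
The central angle between the endpoints is δ = arccos(p₁·p₂) ≈ 1.053 rad (60.3°).
Interpolate at f = 2/5 with slerp weights a = sin((1−f)δ)/sin δ ≈ 0.680, b = sin(fδ)/sin δ ≈ 0.471.
p = a·p₁ + b·p₂ ≈ (-0.004, 0.542, 0.841); φ = arcsin(p_z) ≈ 57.20°, λ = atan2(p_y, p_x) ≈ 90.37°.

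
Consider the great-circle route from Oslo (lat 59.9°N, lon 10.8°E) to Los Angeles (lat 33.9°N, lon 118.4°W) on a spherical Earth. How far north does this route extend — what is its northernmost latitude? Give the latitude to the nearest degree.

The great circle lies in the plane with unit normal n̂ = (p₁ × p₂)/|p₁ × p₂|.
Here n̂_z ≈ -0.331; the vertex latitude is φ_max = arccos|n̂_z| ≈ 70.7°.
Check via Clairaut: cos φ_max = |cos φ₁| · sin C = cos(59.9°)·sin(41.2°) ≈ 0.331, again giving ≈ 70.7°.

≈ 71°N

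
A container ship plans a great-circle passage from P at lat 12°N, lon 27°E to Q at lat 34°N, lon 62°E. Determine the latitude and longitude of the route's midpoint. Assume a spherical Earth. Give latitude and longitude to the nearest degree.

From cos δ = sin φ₁ sin φ₂ + cos φ₁ cos φ₂ cos Δλ, the central angle is δ ≈ 0.675 rad (38.7°).
Interpolate at f = 1/2 with slerp weights a = sin((1−f)δ)/sin δ ≈ 0.530, b = sin(fδ)/sin δ ≈ 0.530.
p = a·p₁ + b·p₂ ≈ (0.668, 0.623, 0.407); φ = arcsin(p_z) ≈ 23.99°, λ = atan2(p_y, p_x) ≈ 43.01°.

≈ lat 24°N, lon 43°E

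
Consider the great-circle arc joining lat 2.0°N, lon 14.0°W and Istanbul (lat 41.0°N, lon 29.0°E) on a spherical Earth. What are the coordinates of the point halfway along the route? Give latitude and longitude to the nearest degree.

≈ lat 23°N, lon 4°E

Convert each endpoint to a unit vector on the sphere (x = cos φ cos λ, y = cos φ sin λ, z = sin φ).
The central angle between the endpoints is δ = arccos(p₁·p₂) ≈ 0.959 rad (54.9°).
Interpolate at f = 1/2 with slerp weights a = sin((1−f)δ)/sin δ ≈ 0.564, b = sin(fδ)/sin δ ≈ 0.564.
p = a·p₁ + b·p₂ ≈ (0.918, 0.070, 0.389); φ = arcsin(p_z) ≈ 22.92°, λ = atan2(p_y, p_x) ≈ 4.35°.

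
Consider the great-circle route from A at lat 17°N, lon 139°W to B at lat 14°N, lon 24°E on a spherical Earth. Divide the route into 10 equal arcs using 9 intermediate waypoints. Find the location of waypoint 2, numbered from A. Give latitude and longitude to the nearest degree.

≈ lat 41°N, lon 121°W

Write both endpoints as unit vectors p₁, p₂ with components (cos φ cos λ, cos φ sin λ, sin φ).
The central angle between the endpoints is δ = arccos(p₁·p₂) ≈ 2.526 rad (144.7°).
Interpolate at f = 2/10 with slerp weights a = sin((1−f)δ)/sin δ ≈ 1.560, b = sin(fδ)/sin δ ≈ 0.839.
p = a·p₁ + b·p₂ ≈ (-0.382, -0.648, 0.659); φ = arcsin(p_z) ≈ 41.22°, λ = atan2(p_y, p_x) ≈ -120.56°.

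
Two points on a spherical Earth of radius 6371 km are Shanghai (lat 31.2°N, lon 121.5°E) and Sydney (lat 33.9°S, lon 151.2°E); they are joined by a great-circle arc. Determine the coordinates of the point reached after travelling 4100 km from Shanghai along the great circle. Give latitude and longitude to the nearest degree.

≈ lat 3°S, lon 137°E

Convert each endpoint to a unit vector on the sphere (x = cos φ cos λ, y = cos φ sin λ, z = sin φ).
The central angle between the endpoints is δ = arccos(p₁·p₂) ≈ 1.237 rad (70.9°). The total great-circle distance is δ·R ≈ 1.237 × 6371 ≈ 7880 km, so the target fraction is f = 4100/7880 ≈ 0.520.
Interpolate at f ≈ 0.520 with slerp weights a = sin((1−f)δ)/sin δ ≈ 0.592, b = sin(fδ)/sin δ ≈ 0.635.
p = a·p₁ + b·p₂ ≈ (-0.726, 0.686, -0.048); φ = arcsin(p_z) ≈ -2.73°, λ = atan2(p_y, p_x) ≈ 136.66°.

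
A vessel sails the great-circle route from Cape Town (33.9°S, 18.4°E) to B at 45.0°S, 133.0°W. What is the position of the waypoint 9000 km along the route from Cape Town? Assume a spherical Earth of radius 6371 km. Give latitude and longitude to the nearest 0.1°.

≈ 59.1°S, 120.6°W

The haversine formula gives a central angle δ ≈ 1.692 rad (96.9°) between the endpoints. The total great-circle distance is δ·R ≈ 1.692 × 6371 ≈ 10780 km, so the target fraction is f = 9000/10780 ≈ 0.835.
Interpolate at f ≈ 0.835 with slerp weights a = sin((1−f)δ)/sin δ ≈ 0.278, b = sin(fδ)/sin δ ≈ 0.995.
p = a·p₁ + b·p₂ ≈ (-0.261, -0.442, -0.858); φ = arcsin(p_z) ≈ -59.13°, λ = atan2(p_y, p_x) ≈ -120.58°.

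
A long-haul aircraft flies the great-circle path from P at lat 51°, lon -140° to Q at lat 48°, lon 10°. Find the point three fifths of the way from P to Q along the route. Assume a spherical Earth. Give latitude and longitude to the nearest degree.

≈ lat 74°, lon -28°

Convert each endpoint to a unit vector on the sphere (x = cos φ cos λ, y = cos φ sin λ, z = sin φ).
The central angle between the endpoints is δ = arccos(p₁·p₂) ≈ 1.356 rad (77.7°).
Interpolate at f = 3/5 with slerp weights a = sin((1−f)δ)/sin δ ≈ 0.528, b = sin(fδ)/sin δ ≈ 0.744.
p = a·p₁ + b·p₂ ≈ (0.235, -0.127, 0.964); φ = arcsin(p_z) ≈ 74.47°, λ = atan2(p_y, p_x) ≈ -28.40°.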